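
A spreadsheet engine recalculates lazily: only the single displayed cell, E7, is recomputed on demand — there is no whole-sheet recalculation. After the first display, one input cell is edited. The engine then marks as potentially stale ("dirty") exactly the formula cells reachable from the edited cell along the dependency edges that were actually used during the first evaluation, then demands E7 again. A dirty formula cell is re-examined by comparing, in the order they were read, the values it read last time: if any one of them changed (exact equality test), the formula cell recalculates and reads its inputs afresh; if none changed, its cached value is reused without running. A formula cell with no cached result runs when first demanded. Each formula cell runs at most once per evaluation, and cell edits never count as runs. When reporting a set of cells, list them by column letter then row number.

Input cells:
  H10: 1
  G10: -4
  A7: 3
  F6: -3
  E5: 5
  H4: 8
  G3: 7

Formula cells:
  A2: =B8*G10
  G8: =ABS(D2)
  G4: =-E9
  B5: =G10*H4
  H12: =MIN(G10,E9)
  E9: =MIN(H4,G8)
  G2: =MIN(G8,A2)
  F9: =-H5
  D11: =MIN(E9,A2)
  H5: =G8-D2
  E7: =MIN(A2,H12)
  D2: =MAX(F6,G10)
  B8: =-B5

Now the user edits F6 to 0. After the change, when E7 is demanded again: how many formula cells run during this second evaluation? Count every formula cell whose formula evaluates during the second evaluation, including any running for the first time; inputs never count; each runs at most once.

Formula cells that run: D2, E9, G8, H12 — 4 in total.
Key observation: the change is absorbed at H12 — it re-runs but produces the same value, and the output's value is unchanged.

First evaluation (everything demanded from the output):
  B5 = -4 * 8 = -32
  B8 = -(-32) = 32
  A2 = 32 * -4 = -128
  D2 = MAX(-3, -4) = -3
  G8 = ABS(-3) = 3
  E9 = MIN(8, 3) = 3
  H12 = MIN(-4, 3) = -4
  E7 = MIN(-128, -4) = -128

Propagation after the edit:
  D2: runs — F6 -3->0; result 0.
  G8: runs — D2 -3->0; result 0.
  E9: runs — G8 3->0; result 0.
  H12: runs — E9 3->0; result -4 (same value as before).
  E7: checked — values it read are unchanged (A2 unchanged, H12 unchanged); reused cached -128 without running.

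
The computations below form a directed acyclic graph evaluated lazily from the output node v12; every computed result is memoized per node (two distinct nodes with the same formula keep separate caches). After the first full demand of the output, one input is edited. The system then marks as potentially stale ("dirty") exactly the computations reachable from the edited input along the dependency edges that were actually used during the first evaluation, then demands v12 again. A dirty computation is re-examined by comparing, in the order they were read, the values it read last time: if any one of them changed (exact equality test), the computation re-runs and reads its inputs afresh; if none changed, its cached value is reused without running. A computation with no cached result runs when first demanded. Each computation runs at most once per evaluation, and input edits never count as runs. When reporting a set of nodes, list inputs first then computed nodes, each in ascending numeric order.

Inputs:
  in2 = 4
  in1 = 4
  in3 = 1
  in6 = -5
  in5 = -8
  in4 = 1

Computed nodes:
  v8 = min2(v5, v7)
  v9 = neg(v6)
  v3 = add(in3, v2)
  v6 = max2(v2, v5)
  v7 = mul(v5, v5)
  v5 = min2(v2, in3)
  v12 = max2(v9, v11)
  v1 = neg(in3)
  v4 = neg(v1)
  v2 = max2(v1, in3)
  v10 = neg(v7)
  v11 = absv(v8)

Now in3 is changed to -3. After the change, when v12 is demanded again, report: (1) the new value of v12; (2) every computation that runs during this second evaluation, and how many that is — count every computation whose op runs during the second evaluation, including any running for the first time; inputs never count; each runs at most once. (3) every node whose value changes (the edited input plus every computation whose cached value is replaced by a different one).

Demanding v12 again yields 3.
9 computations run: v1, v2, v5, v6, v7, v8, v9, v11, v12.
The nodes whose values change: in3, v1, v2, v5, v6, v7, v8, v9, v11, v12.

First demand of the output computes:
  v1 = neg(1) = -1
  v2 = max2(-1, 1) = 1
  v5 = min2(1, 1) = 1
  v6 = max2(1, 1) = 1
  v7 = mul(1, 1) = 1
  v8 = min2(1, 1) = 1
  v9 = neg(1) = -1
  v11 = absv(1) = 1
  v12 = max2(-1, 1) = 1

After the edit, cleaning proceeds:
  v1: a read changed (in3 1->-3) — executes, giving 3.
  v2: a read changed (v1 -1->3; in3 1->-3) — executes, giving 3.
  v5: a read changed (v2 1->3; in3 1->-3) — executes, giving -3.
  v6: a read changed (v2 1->3; v5 1->-3) — executes, giving 3.
  v7: a read changed (v5 1->-3; v5 1->-3) — executes, giving 9.
  v8: a read changed (v5 1->-3; v7 1->9) — executes, giving -3.
  v9: a read changed (v6 1->3) — executes, giving -3.
  v11: a read changed (v8 1->-3) — executes, giving 3.
  v12: a read changed (v9 -1->-3; v11 1->3) — executes, giving 3.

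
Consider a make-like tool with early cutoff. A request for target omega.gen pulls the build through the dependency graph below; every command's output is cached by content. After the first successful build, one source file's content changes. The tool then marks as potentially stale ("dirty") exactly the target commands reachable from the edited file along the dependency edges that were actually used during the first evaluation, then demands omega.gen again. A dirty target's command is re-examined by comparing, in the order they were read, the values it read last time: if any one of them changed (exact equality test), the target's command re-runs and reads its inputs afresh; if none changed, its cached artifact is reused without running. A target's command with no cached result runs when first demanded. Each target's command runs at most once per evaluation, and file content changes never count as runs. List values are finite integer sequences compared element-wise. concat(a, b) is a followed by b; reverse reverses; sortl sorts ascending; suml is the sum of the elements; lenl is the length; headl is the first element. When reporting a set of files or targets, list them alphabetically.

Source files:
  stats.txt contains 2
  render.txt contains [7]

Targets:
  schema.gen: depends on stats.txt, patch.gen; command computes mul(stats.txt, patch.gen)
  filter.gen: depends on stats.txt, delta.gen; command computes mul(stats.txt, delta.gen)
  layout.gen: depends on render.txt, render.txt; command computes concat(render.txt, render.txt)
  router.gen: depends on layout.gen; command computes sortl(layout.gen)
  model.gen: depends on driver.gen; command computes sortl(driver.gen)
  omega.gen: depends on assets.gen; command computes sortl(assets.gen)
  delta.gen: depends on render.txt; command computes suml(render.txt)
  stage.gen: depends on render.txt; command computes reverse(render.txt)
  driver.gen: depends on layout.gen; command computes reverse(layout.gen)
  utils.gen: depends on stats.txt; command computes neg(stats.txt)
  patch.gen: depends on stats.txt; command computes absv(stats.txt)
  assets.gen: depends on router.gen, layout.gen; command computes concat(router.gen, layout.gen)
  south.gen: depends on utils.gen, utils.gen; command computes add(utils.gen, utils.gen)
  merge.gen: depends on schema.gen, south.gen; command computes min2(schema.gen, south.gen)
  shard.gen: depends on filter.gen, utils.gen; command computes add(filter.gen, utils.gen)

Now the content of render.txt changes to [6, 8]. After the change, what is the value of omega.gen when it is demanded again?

Demanding omega.gen again yields [6, 6, 6, 6, 8, 8, 8, 8].

First demand of the output computes:
  layout.gen = concat([7], [7]) = [7, 7]
  router.gen = sortl([7, 7]) = [7, 7]
  assets.gen = concat([7, 7], [7, 7]) = [7, 7, 7, 7]
  omega.gen = sortl([7, 7, 7, 7]) = [7, 7, 7, 7]

After the edit, cleaning proceeds:
  layout.gen: a read changed (render.txt [7]->[6, 8]; render.txt [7]->[6, 8]) — executes, giving [6, 8, 6, 8].
  router.gen: a read changed (layout.gen [7, 7]->[6, 8, 6, 8]) — executes, giving [6, 6, 8, 8].
  assets.gen: a read changed (router.gen [7, 7]->[6, 6, 8, 8]; layout.gen [7, 7]->[6, 8, 6, 8]) — executes, giving [6, 6, 8, 8, 6, 8, 6, 8].
  omega.gen: a read changed (assets.gen [7, 7, 7, 7]->[6, 6, 8, 8, 6, 8, 6, 8]) — executes, giving [6, 6, 6, 6, 8, 8, 8, 8].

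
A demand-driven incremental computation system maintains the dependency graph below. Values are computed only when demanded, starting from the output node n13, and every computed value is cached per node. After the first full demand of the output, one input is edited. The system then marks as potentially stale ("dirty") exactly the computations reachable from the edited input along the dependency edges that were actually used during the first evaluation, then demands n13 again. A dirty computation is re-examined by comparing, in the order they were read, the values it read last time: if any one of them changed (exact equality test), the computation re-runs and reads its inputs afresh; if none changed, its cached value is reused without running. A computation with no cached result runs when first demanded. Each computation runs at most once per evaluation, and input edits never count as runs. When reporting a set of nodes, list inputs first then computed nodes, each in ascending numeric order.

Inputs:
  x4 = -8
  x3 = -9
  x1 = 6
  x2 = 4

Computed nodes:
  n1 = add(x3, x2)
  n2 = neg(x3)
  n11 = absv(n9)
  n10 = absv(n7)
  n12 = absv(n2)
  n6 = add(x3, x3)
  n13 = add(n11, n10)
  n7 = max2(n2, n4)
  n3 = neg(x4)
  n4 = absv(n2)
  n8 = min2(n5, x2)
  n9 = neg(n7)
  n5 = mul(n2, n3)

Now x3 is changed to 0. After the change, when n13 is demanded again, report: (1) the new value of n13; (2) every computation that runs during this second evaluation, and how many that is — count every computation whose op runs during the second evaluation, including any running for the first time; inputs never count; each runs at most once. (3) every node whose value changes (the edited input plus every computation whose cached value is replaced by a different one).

New value of n13: 0.
Computations that run: n2, n4, n7, n9, n10, n11, n13 — 7 in total.
Values that change: x3, n2, n4, n7, n9, n10, n11, n13.

First evaluation (everything demanded from the output):
  n2 = neg(-9) = 9
  n4 = absv(9) = 9
  n7 = max2(9, 9) = 9
  n9 = neg(9) = -9
  n10 = absv(9) = 9
  n11 = absv(-9) = 9
  n13 = add(9, 9) = 18

Propagation after the edit:
  n2: runs — x3 -9->0; result 0.
  n4: runs — n2 9->0; result 0.
  n7: runs — n2 9->0; n4 9->0; result 0.
  n9: runs — n7 9->0; result 0.
  n10: runs — n7 9->0; result 0.
  n11: runs — n9 -9->0; result 0.
  n13: runs — n11 9->0; n10 9->0; result 0.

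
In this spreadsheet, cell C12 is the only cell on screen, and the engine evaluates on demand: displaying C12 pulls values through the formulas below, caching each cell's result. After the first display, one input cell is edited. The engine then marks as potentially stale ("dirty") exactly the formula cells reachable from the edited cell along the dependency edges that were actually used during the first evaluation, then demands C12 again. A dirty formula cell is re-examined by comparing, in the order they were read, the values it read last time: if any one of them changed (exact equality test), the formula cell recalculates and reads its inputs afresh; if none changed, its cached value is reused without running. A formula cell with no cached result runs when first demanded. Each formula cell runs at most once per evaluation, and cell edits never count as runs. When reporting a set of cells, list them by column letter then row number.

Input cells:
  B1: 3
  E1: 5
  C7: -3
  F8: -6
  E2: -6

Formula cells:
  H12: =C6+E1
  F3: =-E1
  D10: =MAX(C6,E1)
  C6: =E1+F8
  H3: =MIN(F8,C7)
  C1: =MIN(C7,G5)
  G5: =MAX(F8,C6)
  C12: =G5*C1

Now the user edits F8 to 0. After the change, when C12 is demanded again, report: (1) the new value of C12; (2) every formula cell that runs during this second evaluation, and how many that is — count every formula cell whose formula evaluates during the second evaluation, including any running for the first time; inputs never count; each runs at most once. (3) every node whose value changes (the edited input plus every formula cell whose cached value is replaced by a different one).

Initial pass — values computed on the first demand:
  C6 = 5 + -6 = -1
  G5 = MAX(-6, -1) = -1
  C1 = MIN(-3, -1) = -3
  C12 = -1 * -3 = 3

Second demand — change propagation:
  C6: re-runs because F8 -6->0; new result 5.
  G5: re-runs because F8 -6->0; C6 -1->5; new result 5.
  C1: re-runs because G5 -1->5; new result -3 (unchanged).
  C12: re-runs because G5 -1->5; new result -15.

C12 now evaluates to -15.
Run set: C1, C6, C12, G5 (4 run).
Changed values: C6, C12, F8, G5.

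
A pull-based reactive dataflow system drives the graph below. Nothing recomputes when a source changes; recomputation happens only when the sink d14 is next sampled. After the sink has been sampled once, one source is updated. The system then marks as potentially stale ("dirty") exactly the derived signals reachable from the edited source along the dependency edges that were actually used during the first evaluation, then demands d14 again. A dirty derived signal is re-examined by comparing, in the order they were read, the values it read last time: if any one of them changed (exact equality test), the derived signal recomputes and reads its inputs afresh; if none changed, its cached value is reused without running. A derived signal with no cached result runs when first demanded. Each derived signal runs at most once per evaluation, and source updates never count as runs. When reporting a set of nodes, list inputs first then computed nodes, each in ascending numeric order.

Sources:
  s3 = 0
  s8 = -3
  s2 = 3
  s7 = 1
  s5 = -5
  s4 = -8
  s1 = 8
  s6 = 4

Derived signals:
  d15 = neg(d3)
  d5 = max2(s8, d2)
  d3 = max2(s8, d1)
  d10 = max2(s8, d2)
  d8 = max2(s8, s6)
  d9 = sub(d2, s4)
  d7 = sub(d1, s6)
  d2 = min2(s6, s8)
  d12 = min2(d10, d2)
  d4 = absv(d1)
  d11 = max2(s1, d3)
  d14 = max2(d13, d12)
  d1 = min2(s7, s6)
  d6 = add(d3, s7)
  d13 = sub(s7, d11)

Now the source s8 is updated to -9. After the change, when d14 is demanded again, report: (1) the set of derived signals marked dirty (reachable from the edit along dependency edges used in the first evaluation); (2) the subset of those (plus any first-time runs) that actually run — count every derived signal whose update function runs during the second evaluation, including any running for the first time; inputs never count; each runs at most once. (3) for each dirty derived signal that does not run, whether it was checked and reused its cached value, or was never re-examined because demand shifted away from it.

Marked dirty: d2, d3, d10, d11, d12, d13, d14.
Derived signals that run: d2, d3, d10, d12, d14 — 5 in total.
Checked but reused from cache: d11, d13.
Key observation: the cutoff stops propagation at d11 — its inputs' values are unchanged, so it reuses its cache.

First evaluation (everything demanded from the output):
  d1 = min2(1, 4) = 1
  d2 = min2(4, -3) = -3
  d3 = max2(-3, 1) = 1
  d10 = max2(-3, -3) = -3
  d11 = max2(8, 1) = 8
  d12 = min2(-3, -3) = -3
  d13 = sub(1, 8) = -7
  d14 = max2(-7, -3) = -3

Propagation after the edit:
  d2: runs — s8 -3->-9; result -9.
  d3: runs — s8 -3->-9; result 1 (same value as before).
  d10: runs — s8 -3->-9; d2 -3->-9; result -9.
  d11: checked — values it read are unchanged (s1 unchanged, d3 unchanged); reused cached 8 without running.
  d12: runs — d10 -3->-9; d2 -3->-9; result -9.
  d13: checked — values it read are unchanged (s7 unchanged, d11 unchanged); reused cached -7 without running.
  d14: runs — d12 -3->-9; result -7.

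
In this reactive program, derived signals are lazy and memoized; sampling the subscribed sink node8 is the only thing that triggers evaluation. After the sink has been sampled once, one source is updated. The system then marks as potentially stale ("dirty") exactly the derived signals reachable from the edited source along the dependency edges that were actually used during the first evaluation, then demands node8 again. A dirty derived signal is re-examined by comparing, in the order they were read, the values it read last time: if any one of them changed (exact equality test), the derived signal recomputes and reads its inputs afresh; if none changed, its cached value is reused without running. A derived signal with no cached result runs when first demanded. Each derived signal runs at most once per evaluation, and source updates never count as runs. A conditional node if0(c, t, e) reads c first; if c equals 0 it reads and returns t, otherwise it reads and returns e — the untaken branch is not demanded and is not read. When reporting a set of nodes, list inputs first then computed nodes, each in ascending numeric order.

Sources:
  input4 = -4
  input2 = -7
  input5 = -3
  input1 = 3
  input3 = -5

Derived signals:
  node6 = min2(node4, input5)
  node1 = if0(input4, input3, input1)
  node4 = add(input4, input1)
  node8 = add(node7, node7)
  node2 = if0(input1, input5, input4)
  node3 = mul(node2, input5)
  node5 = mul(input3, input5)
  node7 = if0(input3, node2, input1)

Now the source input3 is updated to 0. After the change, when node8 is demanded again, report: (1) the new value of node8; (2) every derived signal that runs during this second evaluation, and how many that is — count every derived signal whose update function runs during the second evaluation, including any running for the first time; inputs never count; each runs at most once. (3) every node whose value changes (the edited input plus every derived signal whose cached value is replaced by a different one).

Demanding node8 again yields -8.
3 derived signals run: node2, node7, node8.
The nodes whose values change: input3, node7, node8.
Note the branch switch — node2 had no cache and runs now for the first time.

First demand of the output computes:
  node7 = if0(input3=-5 -> else branch input1) = 3
  node8 = add(3, 3) = 6

After the edit, cleaning proceeds:
  node2: had never run; runs now, result -4.
  node7: a read changed (input3 -5->0) — executes, giving -4.
  node8: a read changed (node7 3->-4; node7 3->-4) — executes, giving -8.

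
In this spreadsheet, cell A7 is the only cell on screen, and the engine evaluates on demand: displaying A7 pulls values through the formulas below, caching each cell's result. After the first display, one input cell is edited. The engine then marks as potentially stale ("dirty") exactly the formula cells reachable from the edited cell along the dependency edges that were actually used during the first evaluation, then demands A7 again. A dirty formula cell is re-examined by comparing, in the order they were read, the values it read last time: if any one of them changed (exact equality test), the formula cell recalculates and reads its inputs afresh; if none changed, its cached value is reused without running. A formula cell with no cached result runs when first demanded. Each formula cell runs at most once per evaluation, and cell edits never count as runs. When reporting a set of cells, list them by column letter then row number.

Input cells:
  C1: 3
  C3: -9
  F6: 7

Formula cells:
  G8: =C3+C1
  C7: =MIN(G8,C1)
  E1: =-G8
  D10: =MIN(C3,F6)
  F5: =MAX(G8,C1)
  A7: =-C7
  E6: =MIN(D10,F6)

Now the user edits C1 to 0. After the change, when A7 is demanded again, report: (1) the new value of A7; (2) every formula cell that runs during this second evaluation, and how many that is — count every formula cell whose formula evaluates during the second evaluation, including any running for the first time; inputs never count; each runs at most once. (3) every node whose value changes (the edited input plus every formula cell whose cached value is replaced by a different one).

Initial pass — values computed on the first demand:
  G8 = -9 + 3 = -6
  C7 = MIN(-6, 3) = -6
  A7 = -(-6) = 6

Second demand — change propagation:
  G8: re-runs because C1 3->0; new result -9.
  C7: re-runs because G8 -6->-9; C1 3->0; new result -9.
  A7: re-runs because C7 -6->-9; new result 9.

A7 now evaluates to 9.
Run set: A7, C7, G8 (3 run).
Changed values: A7, C1, C7, G8.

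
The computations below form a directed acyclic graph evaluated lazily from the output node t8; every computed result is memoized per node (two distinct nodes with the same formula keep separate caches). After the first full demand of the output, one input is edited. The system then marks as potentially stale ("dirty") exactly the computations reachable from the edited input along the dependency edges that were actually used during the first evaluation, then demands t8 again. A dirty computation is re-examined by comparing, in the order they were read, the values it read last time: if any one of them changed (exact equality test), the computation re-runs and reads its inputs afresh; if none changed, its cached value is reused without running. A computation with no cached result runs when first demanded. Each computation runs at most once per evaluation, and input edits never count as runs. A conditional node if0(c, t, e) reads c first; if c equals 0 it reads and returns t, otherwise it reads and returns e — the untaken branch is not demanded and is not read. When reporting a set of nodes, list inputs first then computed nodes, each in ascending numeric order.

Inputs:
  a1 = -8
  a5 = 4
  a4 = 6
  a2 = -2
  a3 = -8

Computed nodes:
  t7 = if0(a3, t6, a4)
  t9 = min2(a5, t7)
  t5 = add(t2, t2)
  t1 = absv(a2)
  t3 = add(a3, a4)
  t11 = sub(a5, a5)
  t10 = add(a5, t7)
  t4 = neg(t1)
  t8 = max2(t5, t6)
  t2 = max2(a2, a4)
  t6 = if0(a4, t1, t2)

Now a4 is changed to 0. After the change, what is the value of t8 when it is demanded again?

First demand of the output computes:
  t2 = max2(-2, 6) = 6
  t5 = add(6, 6) = 12
  t6 = if0(a4=6 -> else branch t2) = 6
  t8 = max2(12, 6) = 12

After the edit, cleaning proceeds:
  t1: had never run; runs now, result 2.
  t2: a read changed (a4 6->0) — executes, giving 0.
  t5: a read changed (t2 6->0; t2 6->0) — executes, giving 0.
  t6: a read changed (a4 6->0; t2 6->0) — executes, giving 2.
  t8: a read changed (t5 12->0; t6 6->2) — executes, giving 2.

Note the branch switch — t1 had no cache and runs now for the first time.

Demanding t8 again yields 2.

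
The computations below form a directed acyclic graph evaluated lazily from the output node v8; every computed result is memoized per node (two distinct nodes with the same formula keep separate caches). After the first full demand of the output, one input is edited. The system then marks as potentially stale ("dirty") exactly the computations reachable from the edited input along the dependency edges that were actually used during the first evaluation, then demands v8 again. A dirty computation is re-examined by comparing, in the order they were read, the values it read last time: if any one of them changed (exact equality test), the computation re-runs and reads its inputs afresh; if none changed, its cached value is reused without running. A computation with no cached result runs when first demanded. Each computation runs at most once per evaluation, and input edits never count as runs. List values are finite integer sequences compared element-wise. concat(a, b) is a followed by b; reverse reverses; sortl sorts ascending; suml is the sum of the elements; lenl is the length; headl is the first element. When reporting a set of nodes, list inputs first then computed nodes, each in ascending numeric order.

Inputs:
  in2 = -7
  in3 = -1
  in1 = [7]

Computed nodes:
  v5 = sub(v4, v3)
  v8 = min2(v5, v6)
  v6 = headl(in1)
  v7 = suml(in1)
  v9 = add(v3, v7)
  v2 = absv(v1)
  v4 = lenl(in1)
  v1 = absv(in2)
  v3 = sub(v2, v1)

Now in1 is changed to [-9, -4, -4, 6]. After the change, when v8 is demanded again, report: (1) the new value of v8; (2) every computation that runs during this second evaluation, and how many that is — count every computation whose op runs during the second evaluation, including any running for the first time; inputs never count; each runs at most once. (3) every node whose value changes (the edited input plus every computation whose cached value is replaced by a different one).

First demand of the output computes:
  v1 = absv(-7) = 7
  v2 = absv(7) = 7
  v3 = sub(7, 7) = 0
  v4 = lenl([7]) = 1
  v5 = sub(1, 0) = 1
  v6 = headl([7]) = 7
  v8 = min2(1, 7) = 1

After the edit, cleaning proceeds:
  v4: a read changed (in1 [7]->[-9, -4, -4, 6]) — executes, giving 4.
  v5: a read changed (v4 1->4) — executes, giving 4.
  v6: a read changed (in1 [7]->[-9, -4, -4, 6]) — executes, giving -9.
  v8: a read changed (v5 1->4; v6 7->-9) — executes, giving -9.

Demanding v8 again yields -9.
4 computations run: v4, v5, v6, v8.
The nodes whose values change: in1, v4, v5, v6, v8.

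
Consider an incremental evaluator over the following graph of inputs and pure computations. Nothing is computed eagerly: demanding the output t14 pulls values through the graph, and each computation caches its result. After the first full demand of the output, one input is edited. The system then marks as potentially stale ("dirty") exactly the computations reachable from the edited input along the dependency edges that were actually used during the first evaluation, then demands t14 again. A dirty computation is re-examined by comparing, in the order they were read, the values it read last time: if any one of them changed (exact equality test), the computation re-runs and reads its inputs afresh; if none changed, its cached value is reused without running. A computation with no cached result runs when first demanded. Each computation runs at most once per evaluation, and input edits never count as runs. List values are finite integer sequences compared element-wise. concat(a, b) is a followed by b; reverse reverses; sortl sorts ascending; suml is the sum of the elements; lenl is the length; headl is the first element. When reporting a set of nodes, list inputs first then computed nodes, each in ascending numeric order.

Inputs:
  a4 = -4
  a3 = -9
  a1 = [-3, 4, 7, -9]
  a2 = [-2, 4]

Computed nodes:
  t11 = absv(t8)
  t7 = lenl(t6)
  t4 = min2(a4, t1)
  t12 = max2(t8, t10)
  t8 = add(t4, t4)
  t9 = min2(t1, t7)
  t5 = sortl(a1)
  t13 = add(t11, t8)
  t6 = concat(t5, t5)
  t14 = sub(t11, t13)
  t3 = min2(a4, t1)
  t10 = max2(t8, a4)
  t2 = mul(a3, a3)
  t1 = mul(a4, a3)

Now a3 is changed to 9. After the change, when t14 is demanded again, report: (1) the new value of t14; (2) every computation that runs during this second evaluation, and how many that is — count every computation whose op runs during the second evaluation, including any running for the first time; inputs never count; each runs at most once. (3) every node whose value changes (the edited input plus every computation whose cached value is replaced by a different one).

Initial pass — values computed on the first demand:
  t1 = mul(-4, -9) = 36
  t4 = min2(-4, 36) = -4
  t8 = add(-4, -4) = -8
  t11 = absv(-8) = 8
  t13 = add(8, -8) = 0
  t14 = sub(8, 0) = 8

Second demand — change propagation:
  t1: re-runs because a3 -9->9; new result -36.
  t4: re-runs because t1 36->-36; new result -36.
  t8: re-runs because t4 -4->-36; t4 -4->-36; new result -72.
  t11: re-runs because t8 -8->-72; new result 72.
  t13: re-runs because t11 8->72; t8 -8->-72; new result 0 (unchanged).
  t14: re-runs because t11 8->72; new result 72.

t14 now evaluates to 72.
Run set: t1, t4, t8, t11, t13, t14 (6 run).
Changed values: a3, t1, t4, t8, t11, t14.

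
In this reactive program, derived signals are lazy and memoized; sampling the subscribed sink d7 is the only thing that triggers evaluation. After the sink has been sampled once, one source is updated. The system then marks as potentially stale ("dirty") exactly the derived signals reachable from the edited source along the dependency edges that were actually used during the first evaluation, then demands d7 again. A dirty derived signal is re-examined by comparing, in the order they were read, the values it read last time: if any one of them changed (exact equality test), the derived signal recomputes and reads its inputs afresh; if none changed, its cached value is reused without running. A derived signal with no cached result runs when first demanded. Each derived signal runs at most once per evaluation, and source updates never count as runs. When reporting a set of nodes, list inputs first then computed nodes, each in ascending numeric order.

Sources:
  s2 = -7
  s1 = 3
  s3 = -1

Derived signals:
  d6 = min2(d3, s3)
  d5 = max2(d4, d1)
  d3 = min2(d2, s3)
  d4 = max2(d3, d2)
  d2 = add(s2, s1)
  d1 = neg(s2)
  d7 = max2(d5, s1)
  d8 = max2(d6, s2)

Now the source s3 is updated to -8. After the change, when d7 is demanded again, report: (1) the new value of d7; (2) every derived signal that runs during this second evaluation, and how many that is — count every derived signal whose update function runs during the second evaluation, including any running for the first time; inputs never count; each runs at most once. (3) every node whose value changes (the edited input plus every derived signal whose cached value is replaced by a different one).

First demand of the output computes:
  d1 = neg(-7) = 7
  d2 = add(-7, 3) = -4
  d3 = min2(-4, -1) = -4
  d4 = max2(-4, -4) = -4
  d5 = max2(-4, 7) = 7
  d7 = max2(7, 3) = 7

After the edit, cleaning proceeds:
  d3: a read changed (s3 -1->-8) — executes, giving -8.
  d4: a read changed (d3 -4->-8) — executes, giving -4 — identical to its old value.
  d5: dirty, but its reads are unchanged (d4 unchanged, d1 unchanged); cached 7 stands.
  d7: dirty, but its reads are unchanged (d5 unchanged, s1 unchanged); cached 7 stands.

Note the absorption at d4: it re-runs yet its value is the same, leaving the output's value untouched.

Demanding d7 again yields 7.
2 derived signals run: d3, d4.
The nodes whose values change: s3, d3.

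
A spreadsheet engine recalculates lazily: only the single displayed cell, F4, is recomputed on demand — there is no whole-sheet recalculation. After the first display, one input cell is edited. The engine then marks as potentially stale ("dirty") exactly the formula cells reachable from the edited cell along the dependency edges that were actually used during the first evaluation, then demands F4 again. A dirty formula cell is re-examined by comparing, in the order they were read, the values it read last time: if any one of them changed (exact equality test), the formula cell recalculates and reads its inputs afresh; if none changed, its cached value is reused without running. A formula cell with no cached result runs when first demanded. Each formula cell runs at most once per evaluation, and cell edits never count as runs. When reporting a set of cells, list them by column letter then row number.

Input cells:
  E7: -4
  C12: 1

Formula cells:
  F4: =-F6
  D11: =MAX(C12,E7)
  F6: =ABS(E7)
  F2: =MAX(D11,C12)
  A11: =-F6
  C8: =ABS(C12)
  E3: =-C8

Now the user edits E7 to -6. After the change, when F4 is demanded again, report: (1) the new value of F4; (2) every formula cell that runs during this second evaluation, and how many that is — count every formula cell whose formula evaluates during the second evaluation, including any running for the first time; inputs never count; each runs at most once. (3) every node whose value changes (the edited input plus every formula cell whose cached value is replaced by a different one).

First evaluation (everything demanded from the output):
  F6 = ABS(-4) = 4
  F4 = -(4) = -4

Propagation after the edit:
  F6: runs — E7 -4->-6; result 6.
  F4: runs — F6 4->6; result -6.

New value of F4: -6.
Formula cells that run: F4, F6 — 2 in total.
Values that change: E7, F4, F6.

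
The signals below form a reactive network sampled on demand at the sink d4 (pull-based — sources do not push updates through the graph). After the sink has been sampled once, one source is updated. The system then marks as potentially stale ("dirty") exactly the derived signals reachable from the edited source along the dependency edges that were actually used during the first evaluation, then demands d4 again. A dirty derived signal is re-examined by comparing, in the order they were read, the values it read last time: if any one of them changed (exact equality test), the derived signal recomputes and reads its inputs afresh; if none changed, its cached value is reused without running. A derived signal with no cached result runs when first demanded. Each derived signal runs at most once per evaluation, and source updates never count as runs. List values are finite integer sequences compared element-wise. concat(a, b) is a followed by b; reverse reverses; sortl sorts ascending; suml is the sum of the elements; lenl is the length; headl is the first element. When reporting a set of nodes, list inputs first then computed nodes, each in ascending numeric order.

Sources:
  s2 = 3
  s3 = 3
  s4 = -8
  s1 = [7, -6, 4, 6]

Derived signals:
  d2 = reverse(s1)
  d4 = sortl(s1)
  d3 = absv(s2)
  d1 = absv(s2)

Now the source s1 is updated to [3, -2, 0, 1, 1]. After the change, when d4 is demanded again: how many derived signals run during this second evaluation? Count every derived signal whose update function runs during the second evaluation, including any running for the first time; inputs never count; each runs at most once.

Initial pass — values computed on the first demand:
  d4 = sortl([7, -6, 4, 6]) = [-6, 4, 6, 7]

Second demand — change propagation:
  d4: re-runs because s1 [7, -6, 4, 6]->[3, -2, 0, 1, 1]; new result [-2, 0, 1, 1, 3].

Run set: d4 (1 run).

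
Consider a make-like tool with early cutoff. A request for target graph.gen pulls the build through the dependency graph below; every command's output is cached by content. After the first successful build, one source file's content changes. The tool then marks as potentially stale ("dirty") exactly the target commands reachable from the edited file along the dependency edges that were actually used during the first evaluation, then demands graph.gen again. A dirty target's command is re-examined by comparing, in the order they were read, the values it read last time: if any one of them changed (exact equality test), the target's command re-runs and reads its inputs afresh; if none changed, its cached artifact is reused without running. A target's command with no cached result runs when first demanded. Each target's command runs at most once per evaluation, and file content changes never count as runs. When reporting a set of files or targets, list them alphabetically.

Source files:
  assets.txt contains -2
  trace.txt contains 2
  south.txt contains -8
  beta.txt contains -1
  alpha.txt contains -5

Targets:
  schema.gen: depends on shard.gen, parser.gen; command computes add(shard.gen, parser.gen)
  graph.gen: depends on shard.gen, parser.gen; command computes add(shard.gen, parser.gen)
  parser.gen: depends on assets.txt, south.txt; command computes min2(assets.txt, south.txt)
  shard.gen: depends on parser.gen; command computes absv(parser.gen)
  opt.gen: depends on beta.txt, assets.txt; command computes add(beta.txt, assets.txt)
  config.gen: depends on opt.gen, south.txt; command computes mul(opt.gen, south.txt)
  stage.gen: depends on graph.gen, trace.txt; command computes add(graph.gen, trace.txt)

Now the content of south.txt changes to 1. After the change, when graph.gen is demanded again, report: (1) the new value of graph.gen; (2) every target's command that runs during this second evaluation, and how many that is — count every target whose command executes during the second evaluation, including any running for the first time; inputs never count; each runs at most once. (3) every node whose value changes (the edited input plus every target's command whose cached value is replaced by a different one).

Demanding graph.gen again yields 0.
3 target commands run: graph.gen, parser.gen, shard.gen.
The nodes whose values change: parser.gen, shard.gen, south.txt.

First demand of the output computes:
  parser.gen = min2(-2, -8) = -8
  shard.gen = absv(-8) = 8
  graph.gen = add(8, -8) = 0

After the edit, cleaning proceeds:
  parser.gen: a read changed (south.txt -8->1) — executes, giving -2.
  shard.gen: a read changed (parser.gen -8->-2) — executes, giving 2.
  graph.gen: a read changed (shard.gen 8->2; parser.gen -8->-2) — executes, giving 0 — identical to its old value.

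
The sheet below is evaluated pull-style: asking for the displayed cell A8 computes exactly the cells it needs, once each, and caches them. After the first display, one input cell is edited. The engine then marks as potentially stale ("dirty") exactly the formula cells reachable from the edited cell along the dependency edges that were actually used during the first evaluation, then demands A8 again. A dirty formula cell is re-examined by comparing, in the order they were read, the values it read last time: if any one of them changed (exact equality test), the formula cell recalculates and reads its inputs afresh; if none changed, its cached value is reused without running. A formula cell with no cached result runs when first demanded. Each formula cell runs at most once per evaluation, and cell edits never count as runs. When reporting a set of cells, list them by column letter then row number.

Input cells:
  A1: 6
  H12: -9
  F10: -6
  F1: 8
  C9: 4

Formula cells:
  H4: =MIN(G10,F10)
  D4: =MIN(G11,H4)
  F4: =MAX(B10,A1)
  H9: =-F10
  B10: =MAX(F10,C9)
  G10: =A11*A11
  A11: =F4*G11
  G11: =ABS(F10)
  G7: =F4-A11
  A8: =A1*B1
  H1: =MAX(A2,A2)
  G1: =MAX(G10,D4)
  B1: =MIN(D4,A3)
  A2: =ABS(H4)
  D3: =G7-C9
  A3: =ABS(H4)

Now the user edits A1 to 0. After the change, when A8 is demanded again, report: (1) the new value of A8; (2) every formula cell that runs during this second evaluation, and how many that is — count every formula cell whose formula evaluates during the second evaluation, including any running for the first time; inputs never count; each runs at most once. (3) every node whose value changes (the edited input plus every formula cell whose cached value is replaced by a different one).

First demand of the output computes:
  B10 = MAX(-6, 4) = 4
  F4 = MAX(4, 6) = 6
  G11 = ABS(-6) = 6
  A11 = 6 * 6 = 36
  G10 = 36 * 36 = 1296
  H4 = MIN(1296, -6) = -6
  A3 = ABS(-6) = 6
  D4 = MIN(6, -6) = -6
  B1 = MIN(-6, 6) = -6
  A8 = 6 * -6 = -36

After the edit, cleaning proceeds:
  F4: a read changed (A1 6->0) — executes, giving 4.
  A11: a read changed (F4 6->4) — executes, giving 24.
  G10: a read changed (A11 36->24; A11 36->24) — executes, giving 576.
  H4: a read changed (G10 1296->576) — executes, giving -6 — identical to its old value.
  A3: dirty, but its reads are unchanged (H4 unchanged); cached 6 stands.
  D4: dirty, but its reads are unchanged (G11 unchanged, H4 unchanged); cached -6 stands.
  B1: dirty, but its reads are unchanged (D4 unchanged, A3 unchanged); cached -6 stands.
  A8: a read changed (A1 6->0) — executes, giving 0.

Note where the cutoff bites: A3 is checked, finds nothing changed, and keeps its cache.

Demanding A8 again yields 0.
5 formula cells run: A8, A11, F4, G10, H4.
The nodes whose values change: A1, A8, A11, F4, G10.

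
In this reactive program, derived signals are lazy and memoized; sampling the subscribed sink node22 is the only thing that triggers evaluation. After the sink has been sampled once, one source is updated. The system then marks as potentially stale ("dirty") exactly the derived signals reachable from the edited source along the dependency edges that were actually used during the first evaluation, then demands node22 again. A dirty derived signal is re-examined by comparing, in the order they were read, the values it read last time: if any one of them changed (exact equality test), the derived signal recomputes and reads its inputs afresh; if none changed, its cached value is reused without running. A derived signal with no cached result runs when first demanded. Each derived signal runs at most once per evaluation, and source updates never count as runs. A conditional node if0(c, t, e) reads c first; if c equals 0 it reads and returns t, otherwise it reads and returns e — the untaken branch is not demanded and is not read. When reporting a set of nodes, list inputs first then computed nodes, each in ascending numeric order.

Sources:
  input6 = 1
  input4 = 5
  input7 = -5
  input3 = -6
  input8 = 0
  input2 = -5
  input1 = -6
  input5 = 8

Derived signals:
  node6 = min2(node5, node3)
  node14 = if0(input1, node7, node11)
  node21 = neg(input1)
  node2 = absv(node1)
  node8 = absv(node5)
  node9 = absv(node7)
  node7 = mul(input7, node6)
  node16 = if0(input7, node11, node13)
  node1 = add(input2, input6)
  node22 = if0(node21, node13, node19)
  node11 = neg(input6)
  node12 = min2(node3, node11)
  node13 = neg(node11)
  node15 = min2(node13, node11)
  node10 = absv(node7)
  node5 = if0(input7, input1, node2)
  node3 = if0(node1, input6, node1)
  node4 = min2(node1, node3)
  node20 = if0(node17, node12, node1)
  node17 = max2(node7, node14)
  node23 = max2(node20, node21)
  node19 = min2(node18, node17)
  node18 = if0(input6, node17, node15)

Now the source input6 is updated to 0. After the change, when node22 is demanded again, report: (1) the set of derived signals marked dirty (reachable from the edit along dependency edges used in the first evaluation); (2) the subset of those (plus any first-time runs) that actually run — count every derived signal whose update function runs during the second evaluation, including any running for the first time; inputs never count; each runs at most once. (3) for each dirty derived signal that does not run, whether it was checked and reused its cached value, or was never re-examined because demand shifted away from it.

The edit dirties: node1, node2, node3, node5, node6, node7, node11, node13, node14, node15, node17, node18, node19, node22.
12 derived signals run: node1, node2, node3, node5, node6, node7, node11, node14, node17, node18, node19, node22.
Unvisited dirty nodes (no longer demanded): node13, node15.
Note the branch switch — demand abandons node13, node15, which are never re-examined.

First demand of the output computes:
  node1 = add(-5, 1) = -4
  node2 = absv(-4) = 4
  node3 = if0(node1=-4 -> else branch node1) = -4
  node5 = if0(input7=-5 -> else branch node2) = 4
  node6 = min2(4, -4) = -4
  node7 = mul(-5, -4) = 20
  node11 = neg(1) = -1
  node13 = neg(-1) = 1
  node14 = if0(input1=-6 -> else branch node11) = -1
  node15 = min2(1, -1) = -1
  node17 = max2(20, -1) = 20
  node18 = if0(input6=1 -> else branch node15) = -1
  node19 = min2(-1, 20) = -1
  node21 = neg(-6) = 6
  node22 = if0(node21=6 -> else branch node19) = -1

After the edit, cleaning proceeds:
  node1: a read changed (input6 1->0) — executes, giving -5.
  node2: a read changed (node1 -4->-5) — executes, giving 5.
  node3: a read changed (node1 -4->-5; node1 -4->-5) — executes, giving -5.
  node5: a read changed (node2 4->5) — executes, giving 5.
  node6: a read changed (node5 4->5; node3 -4->-5) — executes, giving -5.
  node7: a read changed (node6 -4->-5) — executes, giving 25.
  node11: a read changed (input6 1->0) — executes, giving 0.
  node13: stays stale; no demand reaches it after the flip.
  node14: a read changed (node11 -1->0) — executes, giving 0.
  node15: stays stale; no demand reaches it after the flip.
  node17: a read changed (node7 20->25; node14 -1->0) — executes, giving 25.
  node18: a read changed (input6 1->0) — executes, giving 25.
  node19: a read changed (node18 -1->25; node17 20->25) — executes, giving 25.
  node22: a read changed (node19 -1->25) — executes, giving 25.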